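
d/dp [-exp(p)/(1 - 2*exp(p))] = -exp(p)/(4*exp(2*p) - 4*exp(p) + 1)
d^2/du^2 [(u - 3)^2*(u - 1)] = 6*u - 14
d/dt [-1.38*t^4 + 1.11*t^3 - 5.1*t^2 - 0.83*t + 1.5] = -5.52*t^3 + 3.33*t^2 - 10.2*t - 0.83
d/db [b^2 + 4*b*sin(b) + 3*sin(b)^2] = 4*b*cos(b) + 2*b + 4*sin(b) + 3*sin(2*b)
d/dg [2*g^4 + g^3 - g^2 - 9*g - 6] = 8*g^3 + 3*g^2 - 2*g - 9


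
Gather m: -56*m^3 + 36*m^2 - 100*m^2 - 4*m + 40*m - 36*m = -56*m^3 - 64*m^2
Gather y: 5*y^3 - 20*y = 5*y^3 - 20*y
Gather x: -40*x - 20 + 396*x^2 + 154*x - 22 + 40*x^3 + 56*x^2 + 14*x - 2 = 40*x^3 + 452*x^2 + 128*x - 44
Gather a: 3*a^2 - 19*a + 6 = 3*a^2 - 19*a + 6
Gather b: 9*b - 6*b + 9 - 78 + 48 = 3*b - 21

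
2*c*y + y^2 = y*(2*c + y)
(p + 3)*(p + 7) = p^2 + 10*p + 21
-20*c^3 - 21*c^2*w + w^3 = (-5*c + w)*(c + w)*(4*c + w)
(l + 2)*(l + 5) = l^2 + 7*l + 10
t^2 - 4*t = t*(t - 4)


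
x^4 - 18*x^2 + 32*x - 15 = (x - 3)*(x - 1)^2*(x + 5)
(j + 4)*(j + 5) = j^2 + 9*j + 20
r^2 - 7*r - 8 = (r - 8)*(r + 1)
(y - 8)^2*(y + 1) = y^3 - 15*y^2 + 48*y + 64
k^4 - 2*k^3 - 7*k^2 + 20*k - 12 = (k - 2)^2*(k - 1)*(k + 3)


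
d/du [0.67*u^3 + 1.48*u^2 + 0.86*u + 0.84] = 2.01*u^2 + 2.96*u + 0.86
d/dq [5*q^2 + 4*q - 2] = 10*q + 4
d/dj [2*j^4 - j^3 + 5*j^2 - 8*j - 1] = 8*j^3 - 3*j^2 + 10*j - 8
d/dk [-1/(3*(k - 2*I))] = 1/(3*(k - 2*I)^2)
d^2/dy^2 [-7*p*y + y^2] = 2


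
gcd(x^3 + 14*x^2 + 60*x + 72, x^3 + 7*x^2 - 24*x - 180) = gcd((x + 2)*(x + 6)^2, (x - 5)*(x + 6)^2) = x^2 + 12*x + 36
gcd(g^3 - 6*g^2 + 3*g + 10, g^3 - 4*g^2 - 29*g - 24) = g + 1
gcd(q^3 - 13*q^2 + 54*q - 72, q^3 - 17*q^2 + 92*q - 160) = q - 4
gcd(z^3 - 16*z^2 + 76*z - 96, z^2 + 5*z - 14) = z - 2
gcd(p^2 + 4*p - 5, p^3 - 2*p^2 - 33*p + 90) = 1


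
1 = 1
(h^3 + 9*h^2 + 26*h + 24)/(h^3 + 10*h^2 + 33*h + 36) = (h + 2)/(h + 3)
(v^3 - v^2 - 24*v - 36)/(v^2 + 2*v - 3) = (v^2 - 4*v - 12)/(v - 1)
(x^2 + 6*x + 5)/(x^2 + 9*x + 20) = (x + 1)/(x + 4)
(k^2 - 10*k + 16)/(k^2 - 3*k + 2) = (k - 8)/(k - 1)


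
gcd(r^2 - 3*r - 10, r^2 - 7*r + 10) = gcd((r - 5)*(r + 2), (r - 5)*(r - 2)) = r - 5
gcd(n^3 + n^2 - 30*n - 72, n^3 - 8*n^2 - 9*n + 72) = n + 3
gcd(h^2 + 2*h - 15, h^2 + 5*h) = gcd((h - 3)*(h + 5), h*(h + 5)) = h + 5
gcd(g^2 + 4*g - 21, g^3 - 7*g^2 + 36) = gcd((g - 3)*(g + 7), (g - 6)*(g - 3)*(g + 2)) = g - 3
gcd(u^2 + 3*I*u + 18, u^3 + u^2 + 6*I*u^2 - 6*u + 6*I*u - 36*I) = u + 6*I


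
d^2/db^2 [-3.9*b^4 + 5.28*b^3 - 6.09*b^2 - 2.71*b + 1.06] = -46.8*b^2 + 31.68*b - 12.18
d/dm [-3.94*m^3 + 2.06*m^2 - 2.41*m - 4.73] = -11.82*m^2 + 4.12*m - 2.41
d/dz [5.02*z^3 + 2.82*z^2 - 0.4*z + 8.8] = 15.06*z^2 + 5.64*z - 0.4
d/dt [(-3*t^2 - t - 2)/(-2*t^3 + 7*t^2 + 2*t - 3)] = (-6*t^4 - 4*t^3 - 11*t^2 + 46*t + 7)/(4*t^6 - 28*t^5 + 41*t^4 + 40*t^3 - 38*t^2 - 12*t + 9)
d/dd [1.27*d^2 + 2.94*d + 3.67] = 2.54*d + 2.94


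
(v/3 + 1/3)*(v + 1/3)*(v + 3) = v^3/3 + 13*v^2/9 + 13*v/9 + 1/3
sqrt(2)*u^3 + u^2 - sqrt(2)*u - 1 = (u - 1)*(u + 1)*(sqrt(2)*u + 1)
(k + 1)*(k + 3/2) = k^2 + 5*k/2 + 3/2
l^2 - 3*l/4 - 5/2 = (l - 2)*(l + 5/4)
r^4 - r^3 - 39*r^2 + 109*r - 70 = (r - 5)*(r - 2)*(r - 1)*(r + 7)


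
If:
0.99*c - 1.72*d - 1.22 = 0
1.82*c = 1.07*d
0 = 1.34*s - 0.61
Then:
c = -0.63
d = -1.07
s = 0.46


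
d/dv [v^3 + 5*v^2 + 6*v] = 3*v^2 + 10*v + 6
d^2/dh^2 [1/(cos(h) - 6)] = (sin(h)^2 - 6*cos(h) + 1)/(cos(h) - 6)^3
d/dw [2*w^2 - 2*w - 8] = 4*w - 2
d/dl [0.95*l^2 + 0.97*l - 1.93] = 1.9*l + 0.97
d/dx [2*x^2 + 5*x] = 4*x + 5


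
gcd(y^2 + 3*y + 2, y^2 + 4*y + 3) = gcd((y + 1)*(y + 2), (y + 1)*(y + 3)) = y + 1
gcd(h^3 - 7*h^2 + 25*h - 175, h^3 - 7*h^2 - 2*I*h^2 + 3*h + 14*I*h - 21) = h - 7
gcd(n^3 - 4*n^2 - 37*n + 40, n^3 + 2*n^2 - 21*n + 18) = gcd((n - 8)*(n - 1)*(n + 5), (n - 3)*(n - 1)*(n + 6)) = n - 1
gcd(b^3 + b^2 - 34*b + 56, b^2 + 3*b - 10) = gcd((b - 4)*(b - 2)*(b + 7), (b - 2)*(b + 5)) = b - 2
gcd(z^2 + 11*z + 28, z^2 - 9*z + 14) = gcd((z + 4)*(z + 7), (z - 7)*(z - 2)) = 1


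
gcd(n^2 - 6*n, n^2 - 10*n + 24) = n - 6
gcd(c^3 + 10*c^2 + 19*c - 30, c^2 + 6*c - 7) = c - 1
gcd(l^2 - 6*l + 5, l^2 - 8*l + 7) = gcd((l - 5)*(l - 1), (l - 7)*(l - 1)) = l - 1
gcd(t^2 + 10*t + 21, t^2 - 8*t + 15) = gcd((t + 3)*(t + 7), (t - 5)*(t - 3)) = 1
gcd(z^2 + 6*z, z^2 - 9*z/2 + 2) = 1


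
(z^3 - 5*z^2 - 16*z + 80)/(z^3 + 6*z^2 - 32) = (z^2 - 9*z + 20)/(z^2 + 2*z - 8)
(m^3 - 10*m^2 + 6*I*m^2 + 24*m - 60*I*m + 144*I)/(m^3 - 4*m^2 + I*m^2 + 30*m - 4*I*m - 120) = (m - 6)/(m - 5*I)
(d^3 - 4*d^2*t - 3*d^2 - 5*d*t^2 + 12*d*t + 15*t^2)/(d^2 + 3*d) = (d^3 - 4*d^2*t - 3*d^2 - 5*d*t^2 + 12*d*t + 15*t^2)/(d*(d + 3))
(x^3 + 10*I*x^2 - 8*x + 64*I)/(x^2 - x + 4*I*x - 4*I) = (x^2 + 6*I*x + 16)/(x - 1)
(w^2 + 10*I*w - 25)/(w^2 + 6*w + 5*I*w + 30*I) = (w + 5*I)/(w + 6)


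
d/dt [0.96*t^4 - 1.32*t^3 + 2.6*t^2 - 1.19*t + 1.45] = 3.84*t^3 - 3.96*t^2 + 5.2*t - 1.19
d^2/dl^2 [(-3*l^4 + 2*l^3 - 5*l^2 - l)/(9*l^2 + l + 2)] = 2*(-243*l^6 - 81*l^5 - 171*l^4 - 118*l^3 + 210*l^2 + 78*l - 18)/(729*l^6 + 243*l^5 + 513*l^4 + 109*l^3 + 114*l^2 + 12*l + 8)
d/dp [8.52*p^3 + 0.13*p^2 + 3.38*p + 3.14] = 25.56*p^2 + 0.26*p + 3.38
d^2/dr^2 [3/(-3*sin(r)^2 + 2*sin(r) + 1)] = 6*(18*sin(r)^3 + 9*sin(r)^2 - 10*sin(r) + 7)/((sin(r) - 1)^2*(3*sin(r) + 1)^3)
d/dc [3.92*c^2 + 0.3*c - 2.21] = 7.84*c + 0.3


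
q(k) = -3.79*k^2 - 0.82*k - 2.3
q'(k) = -7.58*k - 0.82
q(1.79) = -15.91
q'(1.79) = -14.39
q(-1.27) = -7.37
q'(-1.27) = 8.81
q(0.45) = -3.44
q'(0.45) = -4.23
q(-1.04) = -5.55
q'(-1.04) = 7.06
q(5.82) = -135.45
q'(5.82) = -44.94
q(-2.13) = -17.75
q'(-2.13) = 15.33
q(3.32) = -46.80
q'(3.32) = -25.99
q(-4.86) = -87.83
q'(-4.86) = 36.02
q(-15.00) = -842.75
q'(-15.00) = 112.88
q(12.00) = -557.90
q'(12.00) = -91.78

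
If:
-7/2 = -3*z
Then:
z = 7/6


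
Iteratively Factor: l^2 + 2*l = (l + 2)*(l)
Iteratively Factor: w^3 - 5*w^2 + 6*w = (w - 2)*(w^2 - 3*w) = w*(w - 2)*(w - 3)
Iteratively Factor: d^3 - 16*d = (d)*(d^2 - 16) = d*(d + 4)*(d - 4)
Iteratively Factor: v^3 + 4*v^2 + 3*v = (v + 1)*(v^2 + 3*v) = v*(v + 1)*(v + 3)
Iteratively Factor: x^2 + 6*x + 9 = (x + 3)*(x + 3)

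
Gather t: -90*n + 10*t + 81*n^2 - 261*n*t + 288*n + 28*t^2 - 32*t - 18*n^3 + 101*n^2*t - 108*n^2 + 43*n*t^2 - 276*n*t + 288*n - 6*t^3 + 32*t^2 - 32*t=-18*n^3 - 27*n^2 + 486*n - 6*t^3 + t^2*(43*n + 60) + t*(101*n^2 - 537*n - 54)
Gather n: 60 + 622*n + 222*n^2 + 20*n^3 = 20*n^3 + 222*n^2 + 622*n + 60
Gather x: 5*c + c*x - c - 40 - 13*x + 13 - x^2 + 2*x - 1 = 4*c - x^2 + x*(c - 11) - 28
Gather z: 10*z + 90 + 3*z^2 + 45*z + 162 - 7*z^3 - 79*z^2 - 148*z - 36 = -7*z^3 - 76*z^2 - 93*z + 216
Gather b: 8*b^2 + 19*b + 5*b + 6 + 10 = 8*b^2 + 24*b + 16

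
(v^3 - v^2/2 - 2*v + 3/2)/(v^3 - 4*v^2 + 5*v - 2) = (v + 3/2)/(v - 2)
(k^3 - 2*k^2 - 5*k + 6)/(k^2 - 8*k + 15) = (k^2 + k - 2)/(k - 5)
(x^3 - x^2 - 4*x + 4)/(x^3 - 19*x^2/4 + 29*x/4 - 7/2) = 4*(x + 2)/(4*x - 7)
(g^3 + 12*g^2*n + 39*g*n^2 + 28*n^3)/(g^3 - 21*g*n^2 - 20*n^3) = (g + 7*n)/(g - 5*n)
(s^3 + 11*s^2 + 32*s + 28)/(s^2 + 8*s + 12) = (s^2 + 9*s + 14)/(s + 6)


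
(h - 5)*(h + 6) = h^2 + h - 30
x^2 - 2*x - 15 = (x - 5)*(x + 3)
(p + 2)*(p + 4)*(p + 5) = p^3 + 11*p^2 + 38*p + 40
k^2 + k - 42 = (k - 6)*(k + 7)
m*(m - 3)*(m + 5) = m^3 + 2*m^2 - 15*m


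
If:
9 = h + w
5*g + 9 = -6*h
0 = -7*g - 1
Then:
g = -1/7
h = -29/21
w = 218/21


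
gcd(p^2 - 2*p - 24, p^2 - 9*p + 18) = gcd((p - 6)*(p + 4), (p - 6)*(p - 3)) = p - 6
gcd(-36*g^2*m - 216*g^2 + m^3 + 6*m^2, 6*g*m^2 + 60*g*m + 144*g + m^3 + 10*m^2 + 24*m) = 6*g*m + 36*g + m^2 + 6*m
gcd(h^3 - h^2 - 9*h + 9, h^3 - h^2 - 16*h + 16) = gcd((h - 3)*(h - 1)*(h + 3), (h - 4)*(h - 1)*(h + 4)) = h - 1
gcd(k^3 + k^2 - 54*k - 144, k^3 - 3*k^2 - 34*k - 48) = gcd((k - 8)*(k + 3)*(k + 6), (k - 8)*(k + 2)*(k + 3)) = k^2 - 5*k - 24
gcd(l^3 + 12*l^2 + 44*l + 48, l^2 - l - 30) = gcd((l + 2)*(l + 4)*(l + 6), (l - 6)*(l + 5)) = 1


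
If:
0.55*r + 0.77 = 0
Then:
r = -1.40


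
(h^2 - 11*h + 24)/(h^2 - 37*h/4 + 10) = 4*(h - 3)/(4*h - 5)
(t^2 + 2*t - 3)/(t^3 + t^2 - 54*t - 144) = (t - 1)/(t^2 - 2*t - 48)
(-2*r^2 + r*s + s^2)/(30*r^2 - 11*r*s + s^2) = (-2*r^2 + r*s + s^2)/(30*r^2 - 11*r*s + s^2)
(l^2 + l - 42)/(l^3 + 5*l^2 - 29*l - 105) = (l - 6)/(l^2 - 2*l - 15)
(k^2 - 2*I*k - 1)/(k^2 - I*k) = (k - I)/k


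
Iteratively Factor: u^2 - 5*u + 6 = (u - 3)*(u - 2)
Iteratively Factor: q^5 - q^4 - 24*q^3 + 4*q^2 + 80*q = (q - 5)*(q^4 + 4*q^3 - 4*q^2 - 16*q) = (q - 5)*(q - 2)*(q^3 + 6*q^2 + 8*q) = q*(q - 5)*(q - 2)*(q^2 + 6*q + 8) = q*(q - 5)*(q - 2)*(q + 4)*(q + 2)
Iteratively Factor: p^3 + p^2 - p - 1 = (p + 1)*(p^2 - 1) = (p - 1)*(p + 1)*(p + 1)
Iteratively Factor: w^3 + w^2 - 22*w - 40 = (w - 5)*(w^2 + 6*w + 8) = (w - 5)*(w + 4)*(w + 2)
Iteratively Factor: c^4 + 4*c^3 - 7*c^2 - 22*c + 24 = (c + 4)*(c^3 - 7*c + 6) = (c - 2)*(c + 4)*(c^2 + 2*c - 3) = (c - 2)*(c + 3)*(c + 4)*(c - 1)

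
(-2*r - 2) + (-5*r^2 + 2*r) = -5*r^2 - 2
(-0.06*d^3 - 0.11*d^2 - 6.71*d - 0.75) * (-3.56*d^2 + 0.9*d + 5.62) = 0.2136*d^5 + 0.3376*d^4 + 23.4514*d^3 - 3.9872*d^2 - 38.3852*d - 4.215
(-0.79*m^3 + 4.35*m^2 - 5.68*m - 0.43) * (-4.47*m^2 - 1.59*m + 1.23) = 3.5313*m^5 - 18.1884*m^4 + 17.5014*m^3 + 16.3038*m^2 - 6.3027*m - 0.5289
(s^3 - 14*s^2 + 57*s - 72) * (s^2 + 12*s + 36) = s^5 - 2*s^4 - 75*s^3 + 108*s^2 + 1188*s - 2592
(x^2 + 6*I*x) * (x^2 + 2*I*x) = x^4 + 8*I*x^3 - 12*x^2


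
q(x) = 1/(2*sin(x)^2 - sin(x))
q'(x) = (-4*sin(x)*cos(x) + cos(x))/(2*sin(x)^2 - sin(x))^2 = (-4/tan(x) + cos(x)/sin(x)^2)/(2*sin(x) - 1)^2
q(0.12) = -10.98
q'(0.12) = 62.41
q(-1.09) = 0.41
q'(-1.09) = 0.35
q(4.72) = 0.33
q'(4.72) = 0.00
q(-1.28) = 0.36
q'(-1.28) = 0.18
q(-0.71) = 0.67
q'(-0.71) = 1.21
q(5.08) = 0.37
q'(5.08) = 0.24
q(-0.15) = 5.15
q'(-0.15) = 41.93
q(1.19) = 1.26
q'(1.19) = -1.59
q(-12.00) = 25.48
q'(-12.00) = -627.95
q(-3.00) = 5.53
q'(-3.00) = -47.30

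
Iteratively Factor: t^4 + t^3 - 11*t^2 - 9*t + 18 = (t + 3)*(t^3 - 2*t^2 - 5*t + 6) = (t - 1)*(t + 3)*(t^2 - t - 6) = (t - 3)*(t - 1)*(t + 3)*(t + 2)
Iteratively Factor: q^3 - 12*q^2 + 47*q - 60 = (q - 5)*(q^2 - 7*q + 12) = (q - 5)*(q - 4)*(q - 3)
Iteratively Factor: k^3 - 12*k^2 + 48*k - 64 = (k - 4)*(k^2 - 8*k + 16) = (k - 4)^2*(k - 4)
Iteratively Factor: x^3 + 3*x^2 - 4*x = (x)*(x^2 + 3*x - 4) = x*(x + 4)*(x - 1)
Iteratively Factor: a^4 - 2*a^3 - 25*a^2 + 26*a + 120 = (a + 2)*(a^3 - 4*a^2 - 17*a + 60) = (a + 2)*(a + 4)*(a^2 - 8*a + 15) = (a - 5)*(a + 2)*(a + 4)*(a - 3)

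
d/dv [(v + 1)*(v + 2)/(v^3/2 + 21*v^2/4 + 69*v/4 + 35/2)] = 8*(-v^2 - 2*v + 9)/(4*v^4 + 68*v^3 + 429*v^2 + 1190*v + 1225)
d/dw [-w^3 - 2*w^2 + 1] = w*(-3*w - 4)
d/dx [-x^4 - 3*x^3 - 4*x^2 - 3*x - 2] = -4*x^3 - 9*x^2 - 8*x - 3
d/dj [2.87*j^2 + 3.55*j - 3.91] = 5.74*j + 3.55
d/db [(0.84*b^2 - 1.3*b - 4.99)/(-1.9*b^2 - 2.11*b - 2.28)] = (-4.2424*b^2 - 22.7924*b - 7.5649)/(3.61*b^4 + 8.018*b^3 + 13.1161*b^2 + 9.6216*b + 5.1984)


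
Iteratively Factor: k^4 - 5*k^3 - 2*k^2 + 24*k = (k - 3)*(k^3 - 2*k^2 - 8*k) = k*(k - 3)*(k^2 - 2*k - 8) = k*(k - 3)*(k + 2)*(k - 4)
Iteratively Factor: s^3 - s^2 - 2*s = (s)*(s^2 - s - 2) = s*(s - 2)*(s + 1)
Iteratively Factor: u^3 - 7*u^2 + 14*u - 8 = (u - 1)*(u^2 - 6*u + 8) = (u - 4)*(u - 1)*(u - 2)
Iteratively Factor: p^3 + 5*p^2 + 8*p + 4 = (p + 1)*(p^2 + 4*p + 4) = (p + 1)*(p + 2)*(p + 2)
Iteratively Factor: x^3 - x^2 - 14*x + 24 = (x + 4)*(x^2 - 5*x + 6) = (x - 3)*(x + 4)*(x - 2)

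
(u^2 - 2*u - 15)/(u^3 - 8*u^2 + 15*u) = (u + 3)/(u*(u - 3))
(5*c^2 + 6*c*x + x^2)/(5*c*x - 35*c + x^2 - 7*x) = (c + x)/(x - 7)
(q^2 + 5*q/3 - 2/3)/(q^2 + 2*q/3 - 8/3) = (3*q - 1)/(3*q - 4)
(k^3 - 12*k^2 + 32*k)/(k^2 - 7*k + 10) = k*(k^2 - 12*k + 32)/(k^2 - 7*k + 10)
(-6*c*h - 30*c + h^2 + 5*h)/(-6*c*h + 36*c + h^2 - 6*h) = (h + 5)/(h - 6)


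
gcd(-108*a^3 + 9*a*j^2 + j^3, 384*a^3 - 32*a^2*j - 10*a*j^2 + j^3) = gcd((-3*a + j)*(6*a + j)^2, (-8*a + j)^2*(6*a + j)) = 6*a + j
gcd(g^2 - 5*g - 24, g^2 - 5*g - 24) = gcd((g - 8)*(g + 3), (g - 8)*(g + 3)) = g^2 - 5*g - 24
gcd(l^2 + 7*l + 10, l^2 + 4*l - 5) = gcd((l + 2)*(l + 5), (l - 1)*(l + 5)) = l + 5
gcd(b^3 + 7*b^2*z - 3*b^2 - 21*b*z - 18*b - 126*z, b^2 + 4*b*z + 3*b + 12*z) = b + 3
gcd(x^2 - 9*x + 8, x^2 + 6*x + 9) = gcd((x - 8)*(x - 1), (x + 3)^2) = 1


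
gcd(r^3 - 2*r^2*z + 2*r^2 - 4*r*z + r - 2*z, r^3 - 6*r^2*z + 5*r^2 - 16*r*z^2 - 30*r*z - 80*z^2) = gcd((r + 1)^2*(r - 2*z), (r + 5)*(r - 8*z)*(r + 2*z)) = 1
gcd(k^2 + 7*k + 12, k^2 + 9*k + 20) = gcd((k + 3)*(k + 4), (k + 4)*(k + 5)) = k + 4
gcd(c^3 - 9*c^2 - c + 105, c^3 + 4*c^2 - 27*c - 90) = c^2 - 2*c - 15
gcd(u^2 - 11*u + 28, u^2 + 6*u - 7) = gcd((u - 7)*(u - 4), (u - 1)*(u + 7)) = 1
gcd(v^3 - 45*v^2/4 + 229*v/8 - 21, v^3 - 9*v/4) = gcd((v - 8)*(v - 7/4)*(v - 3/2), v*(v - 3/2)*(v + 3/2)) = v - 3/2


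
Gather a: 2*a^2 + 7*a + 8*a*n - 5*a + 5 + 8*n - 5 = 2*a^2 + a*(8*n + 2) + 8*n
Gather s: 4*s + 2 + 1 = 4*s + 3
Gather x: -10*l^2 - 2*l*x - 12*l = -10*l^2 - 2*l*x - 12*l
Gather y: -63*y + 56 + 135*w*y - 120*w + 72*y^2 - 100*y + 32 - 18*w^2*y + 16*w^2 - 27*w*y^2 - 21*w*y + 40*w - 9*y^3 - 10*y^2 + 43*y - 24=16*w^2 - 80*w - 9*y^3 + y^2*(62 - 27*w) + y*(-18*w^2 + 114*w - 120) + 64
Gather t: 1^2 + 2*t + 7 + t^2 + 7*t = t^2 + 9*t + 8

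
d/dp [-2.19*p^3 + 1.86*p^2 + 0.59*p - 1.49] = -6.57*p^2 + 3.72*p + 0.59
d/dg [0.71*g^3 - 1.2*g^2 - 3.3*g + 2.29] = 2.13*g^2 - 2.4*g - 3.3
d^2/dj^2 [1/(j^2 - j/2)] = 4*(-2*j*(2*j - 1) + (4*j - 1)^2)/(j^3*(2*j - 1)^3)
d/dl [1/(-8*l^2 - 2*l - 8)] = (8*l + 1)/(2*(4*l^2 + l + 4)^2)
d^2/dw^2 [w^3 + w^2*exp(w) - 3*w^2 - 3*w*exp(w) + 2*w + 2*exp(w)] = w^2*exp(w) + w*exp(w) + 6*w - 2*exp(w) - 6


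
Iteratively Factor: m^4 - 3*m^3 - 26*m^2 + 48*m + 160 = (m - 5)*(m^3 + 2*m^2 - 16*m - 32) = (m - 5)*(m - 4)*(m^2 + 6*m + 8) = (m - 5)*(m - 4)*(m + 2)*(m + 4)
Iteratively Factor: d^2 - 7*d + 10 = (d - 5)*(d - 2)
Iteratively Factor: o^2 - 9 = (o - 3)*(o + 3)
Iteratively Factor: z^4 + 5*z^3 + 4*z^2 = (z + 1)*(z^3 + 4*z^2) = z*(z + 1)*(z^2 + 4*z) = z*(z + 1)*(z + 4)*(z)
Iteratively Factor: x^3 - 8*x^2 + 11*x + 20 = (x + 1)*(x^2 - 9*x + 20) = (x - 4)*(x + 1)*(x - 5)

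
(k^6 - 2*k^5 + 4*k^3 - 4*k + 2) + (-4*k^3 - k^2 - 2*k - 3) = k^6 - 2*k^5 - k^2 - 6*k - 1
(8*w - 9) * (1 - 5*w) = -40*w^2 + 53*w - 9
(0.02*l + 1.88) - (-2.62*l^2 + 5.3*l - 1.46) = 2.62*l^2 - 5.28*l + 3.34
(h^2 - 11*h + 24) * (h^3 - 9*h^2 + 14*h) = h^5 - 20*h^4 + 137*h^3 - 370*h^2 + 336*h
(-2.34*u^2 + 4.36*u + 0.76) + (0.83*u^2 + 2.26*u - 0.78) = -1.51*u^2 + 6.62*u - 0.02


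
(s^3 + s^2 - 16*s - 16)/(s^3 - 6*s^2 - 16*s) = (-s^3 - s^2 + 16*s + 16)/(s*(-s^2 + 6*s + 16))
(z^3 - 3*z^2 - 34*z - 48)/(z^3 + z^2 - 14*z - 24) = (z - 8)/(z - 4)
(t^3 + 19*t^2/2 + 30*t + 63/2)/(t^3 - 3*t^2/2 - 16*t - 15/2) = (2*t^2 + 13*t + 21)/(2*t^2 - 9*t - 5)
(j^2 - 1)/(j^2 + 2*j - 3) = (j + 1)/(j + 3)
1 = 1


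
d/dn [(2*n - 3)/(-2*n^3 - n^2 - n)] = (8*n^3 - 16*n^2 - 6*n - 3)/(n^2*(4*n^4 + 4*n^3 + 5*n^2 + 2*n + 1))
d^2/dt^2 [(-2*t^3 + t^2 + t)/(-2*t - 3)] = 2*(8*t^3 + 36*t^2 + 54*t - 3)/(8*t^3 + 36*t^2 + 54*t + 27)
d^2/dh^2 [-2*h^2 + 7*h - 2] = -4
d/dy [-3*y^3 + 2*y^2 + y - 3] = -9*y^2 + 4*y + 1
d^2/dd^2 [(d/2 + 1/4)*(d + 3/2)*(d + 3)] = 3*d + 5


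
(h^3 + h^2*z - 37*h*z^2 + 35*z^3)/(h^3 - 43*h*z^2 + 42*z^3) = (-h + 5*z)/(-h + 6*z)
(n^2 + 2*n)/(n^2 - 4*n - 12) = n/(n - 6)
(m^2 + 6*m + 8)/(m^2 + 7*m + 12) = (m + 2)/(m + 3)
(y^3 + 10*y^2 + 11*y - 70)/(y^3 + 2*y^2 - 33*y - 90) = (y^2 + 5*y - 14)/(y^2 - 3*y - 18)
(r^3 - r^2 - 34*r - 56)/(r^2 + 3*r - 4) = (r^2 - 5*r - 14)/(r - 1)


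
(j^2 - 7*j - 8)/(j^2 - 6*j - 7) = (j - 8)/(j - 7)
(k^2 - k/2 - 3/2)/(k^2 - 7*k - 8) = (k - 3/2)/(k - 8)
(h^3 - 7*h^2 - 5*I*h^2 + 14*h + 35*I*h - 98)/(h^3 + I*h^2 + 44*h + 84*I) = (h - 7)/(h + 6*I)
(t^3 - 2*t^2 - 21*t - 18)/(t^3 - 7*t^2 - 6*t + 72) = (t + 1)/(t - 4)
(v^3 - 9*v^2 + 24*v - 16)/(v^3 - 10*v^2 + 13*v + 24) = (v^3 - 9*v^2 + 24*v - 16)/(v^3 - 10*v^2 + 13*v + 24)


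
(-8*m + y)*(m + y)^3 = -8*m^4 - 23*m^3*y - 21*m^2*y^2 - 5*m*y^3 + y^4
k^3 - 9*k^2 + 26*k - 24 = (k - 4)*(k - 3)*(k - 2)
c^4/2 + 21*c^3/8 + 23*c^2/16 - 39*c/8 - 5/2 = (c/2 + 1)*(c - 5/4)*(c + 1/2)*(c + 4)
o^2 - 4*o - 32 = (o - 8)*(o + 4)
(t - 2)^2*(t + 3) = t^3 - t^2 - 8*t + 12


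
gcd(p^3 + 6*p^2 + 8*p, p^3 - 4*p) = p^2 + 2*p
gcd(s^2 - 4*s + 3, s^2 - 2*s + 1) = s - 1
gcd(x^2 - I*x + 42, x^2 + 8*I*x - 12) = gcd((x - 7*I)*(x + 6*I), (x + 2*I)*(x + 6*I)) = x + 6*I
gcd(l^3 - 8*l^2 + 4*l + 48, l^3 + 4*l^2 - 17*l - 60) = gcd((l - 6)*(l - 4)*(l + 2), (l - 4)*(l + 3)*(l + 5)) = l - 4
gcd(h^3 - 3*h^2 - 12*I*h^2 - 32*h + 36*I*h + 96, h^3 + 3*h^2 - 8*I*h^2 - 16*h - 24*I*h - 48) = h - 4*I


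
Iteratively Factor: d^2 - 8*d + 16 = (d - 4)*(d - 4)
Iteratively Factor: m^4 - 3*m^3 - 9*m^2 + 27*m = (m + 3)*(m^3 - 6*m^2 + 9*m) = (m - 3)*(m + 3)*(m^2 - 3*m) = m*(m - 3)*(m + 3)*(m - 3)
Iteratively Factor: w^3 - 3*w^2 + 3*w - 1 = (w - 1)*(w^2 - 2*w + 1) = (w - 1)^2*(w - 1)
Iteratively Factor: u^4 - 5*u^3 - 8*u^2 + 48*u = (u - 4)*(u^3 - u^2 - 12*u) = (u - 4)*(u + 3)*(u^2 - 4*u) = (u - 4)^2*(u + 3)*(u)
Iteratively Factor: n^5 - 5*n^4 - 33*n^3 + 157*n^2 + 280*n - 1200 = (n - 5)*(n^4 - 33*n^2 - 8*n + 240) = (n - 5)*(n - 3)*(n^3 + 3*n^2 - 24*n - 80) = (n - 5)*(n - 3)*(n + 4)*(n^2 - n - 20) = (n - 5)*(n - 3)*(n + 4)^2*(n - 5)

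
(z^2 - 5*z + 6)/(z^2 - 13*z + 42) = (z^2 - 5*z + 6)/(z^2 - 13*z + 42)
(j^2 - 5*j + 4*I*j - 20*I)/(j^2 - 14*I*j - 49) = (j^2 + j*(-5 + 4*I) - 20*I)/(j^2 - 14*I*j - 49)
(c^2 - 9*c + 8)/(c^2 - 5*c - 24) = (c - 1)/(c + 3)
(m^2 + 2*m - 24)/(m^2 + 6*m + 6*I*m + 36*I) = (m - 4)/(m + 6*I)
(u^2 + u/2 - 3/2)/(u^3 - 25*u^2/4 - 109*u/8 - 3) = 4*(u - 1)/(4*u^2 - 31*u - 8)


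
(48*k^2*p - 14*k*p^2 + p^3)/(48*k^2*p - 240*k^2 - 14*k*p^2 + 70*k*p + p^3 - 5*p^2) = p/(p - 5)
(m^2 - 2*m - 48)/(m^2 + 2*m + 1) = (m^2 - 2*m - 48)/(m^2 + 2*m + 1)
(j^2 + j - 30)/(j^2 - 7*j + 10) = (j + 6)/(j - 2)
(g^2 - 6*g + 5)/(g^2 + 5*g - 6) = (g - 5)/(g + 6)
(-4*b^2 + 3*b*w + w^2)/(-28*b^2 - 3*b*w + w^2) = (-b + w)/(-7*b + w)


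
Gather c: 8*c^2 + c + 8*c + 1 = 8*c^2 + 9*c + 1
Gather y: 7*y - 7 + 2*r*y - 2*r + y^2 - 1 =-2*r + y^2 + y*(2*r + 7) - 8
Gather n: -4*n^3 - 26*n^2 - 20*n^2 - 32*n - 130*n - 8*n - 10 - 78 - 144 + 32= -4*n^3 - 46*n^2 - 170*n - 200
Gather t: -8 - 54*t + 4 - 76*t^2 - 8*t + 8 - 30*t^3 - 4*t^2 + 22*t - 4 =-30*t^3 - 80*t^2 - 40*t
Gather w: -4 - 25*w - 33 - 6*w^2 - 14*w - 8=-6*w^2 - 39*w - 45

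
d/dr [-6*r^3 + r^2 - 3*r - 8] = -18*r^2 + 2*r - 3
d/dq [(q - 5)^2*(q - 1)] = (q - 5)*(3*q - 7)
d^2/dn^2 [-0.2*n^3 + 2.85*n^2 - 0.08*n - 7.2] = 5.7 - 1.2*n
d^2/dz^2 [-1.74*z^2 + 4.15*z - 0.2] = -3.48000000000000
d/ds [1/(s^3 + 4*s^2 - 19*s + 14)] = (-3*s^2 - 8*s + 19)/(s^3 + 4*s^2 - 19*s + 14)^2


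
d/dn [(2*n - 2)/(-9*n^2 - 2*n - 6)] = 2*(9*n^2 - 18*n - 8)/(81*n^4 + 36*n^3 + 112*n^2 + 24*n + 36)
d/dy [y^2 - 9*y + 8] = 2*y - 9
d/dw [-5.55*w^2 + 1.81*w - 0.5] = 1.81 - 11.1*w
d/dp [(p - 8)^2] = 2*p - 16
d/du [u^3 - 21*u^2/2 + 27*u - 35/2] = 3*u^2 - 21*u + 27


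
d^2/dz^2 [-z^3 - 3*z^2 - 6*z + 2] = -6*z - 6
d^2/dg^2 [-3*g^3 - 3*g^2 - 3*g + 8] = -18*g - 6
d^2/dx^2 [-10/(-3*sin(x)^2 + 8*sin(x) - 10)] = 20*(-18*sin(x)^4 + 36*sin(x)^3 + 55*sin(x)^2 - 112*sin(x) + 34)/(3*sin(x)^2 - 8*sin(x) + 10)^3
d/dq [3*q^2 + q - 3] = 6*q + 1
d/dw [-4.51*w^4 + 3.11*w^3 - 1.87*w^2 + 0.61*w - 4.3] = -18.04*w^3 + 9.33*w^2 - 3.74*w + 0.61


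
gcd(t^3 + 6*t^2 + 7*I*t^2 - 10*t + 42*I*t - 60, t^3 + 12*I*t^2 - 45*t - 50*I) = t^2 + 7*I*t - 10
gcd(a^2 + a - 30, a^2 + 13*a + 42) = a + 6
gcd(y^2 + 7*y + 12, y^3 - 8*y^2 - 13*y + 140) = y + 4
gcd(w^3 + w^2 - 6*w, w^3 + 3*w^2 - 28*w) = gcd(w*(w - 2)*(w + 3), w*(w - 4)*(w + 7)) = w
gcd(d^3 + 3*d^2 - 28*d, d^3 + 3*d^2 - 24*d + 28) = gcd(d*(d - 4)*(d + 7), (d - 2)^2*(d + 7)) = d + 7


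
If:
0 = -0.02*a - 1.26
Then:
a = -63.00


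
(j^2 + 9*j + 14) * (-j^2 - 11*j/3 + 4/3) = -j^4 - 38*j^3/3 - 137*j^2/3 - 118*j/3 + 56/3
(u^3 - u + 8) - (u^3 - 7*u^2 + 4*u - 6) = 7*u^2 - 5*u + 14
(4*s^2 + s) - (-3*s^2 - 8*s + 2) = 7*s^2 + 9*s - 2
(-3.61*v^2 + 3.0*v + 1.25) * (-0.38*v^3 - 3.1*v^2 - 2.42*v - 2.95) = 1.3718*v^5 + 10.051*v^4 - 1.0388*v^3 - 0.4855*v^2 - 11.875*v - 3.6875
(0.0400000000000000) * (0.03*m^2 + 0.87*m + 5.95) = 0.0012*m^2 + 0.0348*m + 0.238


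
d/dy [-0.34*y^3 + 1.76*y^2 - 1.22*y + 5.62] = -1.02*y^2 + 3.52*y - 1.22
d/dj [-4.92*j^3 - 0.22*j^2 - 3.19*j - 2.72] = -14.76*j^2 - 0.44*j - 3.19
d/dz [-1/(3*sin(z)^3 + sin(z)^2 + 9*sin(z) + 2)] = (9*sin(z)^2 + 2*sin(z) + 9)*cos(z)/(3*sin(z)^3 + sin(z)^2 + 9*sin(z) + 2)^2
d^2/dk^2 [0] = 0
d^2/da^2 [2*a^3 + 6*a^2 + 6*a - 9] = 12*a + 12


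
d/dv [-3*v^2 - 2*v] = -6*v - 2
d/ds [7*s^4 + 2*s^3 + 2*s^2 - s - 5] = 28*s^3 + 6*s^2 + 4*s - 1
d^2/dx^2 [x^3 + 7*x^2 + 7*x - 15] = 6*x + 14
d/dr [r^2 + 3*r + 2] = 2*r + 3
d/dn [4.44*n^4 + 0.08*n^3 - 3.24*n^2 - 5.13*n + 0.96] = 17.76*n^3 + 0.24*n^2 - 6.48*n - 5.13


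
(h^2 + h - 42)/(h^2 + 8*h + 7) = (h - 6)/(h + 1)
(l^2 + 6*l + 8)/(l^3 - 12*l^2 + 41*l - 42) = (l^2 + 6*l + 8)/(l^3 - 12*l^2 + 41*l - 42)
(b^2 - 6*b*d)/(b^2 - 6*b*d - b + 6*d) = b/(b - 1)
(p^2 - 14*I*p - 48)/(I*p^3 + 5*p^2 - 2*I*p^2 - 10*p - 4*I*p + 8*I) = (-I*p^2 - 14*p + 48*I)/(p^3 + p^2*(-2 - 5*I) + p*(-4 + 10*I) + 8)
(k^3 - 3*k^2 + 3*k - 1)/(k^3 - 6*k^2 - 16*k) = (-k^3 + 3*k^2 - 3*k + 1)/(k*(-k^2 + 6*k + 16))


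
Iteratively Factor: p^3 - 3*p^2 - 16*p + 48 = (p - 4)*(p^2 + p - 12) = (p - 4)*(p + 4)*(p - 3)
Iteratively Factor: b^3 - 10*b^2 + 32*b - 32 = (b - 4)*(b^2 - 6*b + 8) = (b - 4)^2*(b - 2)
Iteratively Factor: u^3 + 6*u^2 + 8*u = (u)*(u^2 + 6*u + 8) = u*(u + 2)*(u + 4)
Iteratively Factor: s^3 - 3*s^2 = (s - 3)*(s^2) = s*(s - 3)*(s)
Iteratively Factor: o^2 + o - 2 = (o - 1)*(o + 2)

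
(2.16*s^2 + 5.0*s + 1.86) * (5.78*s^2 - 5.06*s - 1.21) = 12.4848*s^4 + 17.9704*s^3 - 17.1628*s^2 - 15.4616*s - 2.2506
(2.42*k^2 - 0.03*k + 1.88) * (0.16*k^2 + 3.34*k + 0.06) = 0.3872*k^4 + 8.078*k^3 + 0.3458*k^2 + 6.2774*k + 0.1128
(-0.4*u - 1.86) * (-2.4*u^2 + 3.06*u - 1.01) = 0.96*u^3 + 3.24*u^2 - 5.2876*u + 1.8786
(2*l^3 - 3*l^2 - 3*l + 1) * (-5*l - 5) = -10*l^4 + 5*l^3 + 30*l^2 + 10*l - 5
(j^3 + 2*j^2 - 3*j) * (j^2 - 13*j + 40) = j^5 - 11*j^4 + 11*j^3 + 119*j^2 - 120*j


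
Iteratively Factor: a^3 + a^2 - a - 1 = (a + 1)*(a^2 - 1) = (a - 1)*(a + 1)*(a + 1)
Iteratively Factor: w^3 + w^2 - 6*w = (w + 3)*(w^2 - 2*w) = (w - 2)*(w + 3)*(w)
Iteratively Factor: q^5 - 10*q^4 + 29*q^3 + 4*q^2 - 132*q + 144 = (q - 2)*(q^4 - 8*q^3 + 13*q^2 + 30*q - 72) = (q - 4)*(q - 2)*(q^3 - 4*q^2 - 3*q + 18) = (q - 4)*(q - 2)*(q + 2)*(q^2 - 6*q + 9) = (q - 4)*(q - 3)*(q - 2)*(q + 2)*(q - 3)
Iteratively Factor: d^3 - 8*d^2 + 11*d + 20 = (d + 1)*(d^2 - 9*d + 20) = (d - 5)*(d + 1)*(d - 4)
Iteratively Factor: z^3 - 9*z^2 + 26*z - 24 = (z - 3)*(z^2 - 6*z + 8) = (z - 4)*(z - 3)*(z - 2)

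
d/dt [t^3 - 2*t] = 3*t^2 - 2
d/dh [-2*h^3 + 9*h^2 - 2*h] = -6*h^2 + 18*h - 2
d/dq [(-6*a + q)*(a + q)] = -5*a + 2*q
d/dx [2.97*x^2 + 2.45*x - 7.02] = 5.94*x + 2.45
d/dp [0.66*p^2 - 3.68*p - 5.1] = 1.32*p - 3.68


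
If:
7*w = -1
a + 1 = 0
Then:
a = -1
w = -1/7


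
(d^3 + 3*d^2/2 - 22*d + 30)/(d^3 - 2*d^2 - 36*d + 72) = (d - 5/2)/(d - 6)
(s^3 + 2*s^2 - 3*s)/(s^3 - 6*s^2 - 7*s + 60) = s*(s - 1)/(s^2 - 9*s + 20)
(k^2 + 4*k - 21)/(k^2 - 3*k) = (k + 7)/k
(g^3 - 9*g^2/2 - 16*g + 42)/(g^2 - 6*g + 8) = (g^2 - 5*g/2 - 21)/(g - 4)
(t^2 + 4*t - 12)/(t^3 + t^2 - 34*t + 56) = (t + 6)/(t^2 + 3*t - 28)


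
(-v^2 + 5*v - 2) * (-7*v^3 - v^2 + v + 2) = 7*v^5 - 34*v^4 + 8*v^3 + 5*v^2 + 8*v - 4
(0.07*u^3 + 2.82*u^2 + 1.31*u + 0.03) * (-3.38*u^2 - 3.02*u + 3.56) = -0.2366*u^5 - 9.743*u^4 - 12.695*u^3 + 5.9816*u^2 + 4.573*u + 0.1068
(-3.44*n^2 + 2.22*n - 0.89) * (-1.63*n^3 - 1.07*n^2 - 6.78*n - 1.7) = 5.6072*n^5 + 0.0621999999999998*n^4 + 22.3985*n^3 - 8.2513*n^2 + 2.2602*n + 1.513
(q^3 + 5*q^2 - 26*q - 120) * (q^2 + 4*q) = q^5 + 9*q^4 - 6*q^3 - 224*q^2 - 480*q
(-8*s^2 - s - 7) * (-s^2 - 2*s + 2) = 8*s^4 + 17*s^3 - 7*s^2 + 12*s - 14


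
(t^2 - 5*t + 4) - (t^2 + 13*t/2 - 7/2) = 15/2 - 23*t/2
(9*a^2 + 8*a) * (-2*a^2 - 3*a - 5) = -18*a^4 - 43*a^3 - 69*a^2 - 40*a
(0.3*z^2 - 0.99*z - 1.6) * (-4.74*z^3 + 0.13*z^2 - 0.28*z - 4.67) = -1.422*z^5 + 4.7316*z^4 + 7.3713*z^3 - 1.3318*z^2 + 5.0713*z + 7.472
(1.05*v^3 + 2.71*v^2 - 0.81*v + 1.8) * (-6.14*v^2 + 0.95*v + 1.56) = -6.447*v^5 - 15.6419*v^4 + 9.1859*v^3 - 7.5939*v^2 + 0.4464*v + 2.808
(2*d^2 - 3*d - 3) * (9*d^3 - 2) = 18*d^5 - 27*d^4 - 27*d^3 - 4*d^2 + 6*d + 6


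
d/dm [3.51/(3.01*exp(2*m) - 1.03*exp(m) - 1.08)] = (3.6153 - 21.1302*exp(m))*exp(m)/(-3.01*exp(2*m) + 1.03*exp(m) + 1.08)^2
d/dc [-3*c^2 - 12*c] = -6*c - 12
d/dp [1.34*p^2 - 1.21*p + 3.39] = 2.68*p - 1.21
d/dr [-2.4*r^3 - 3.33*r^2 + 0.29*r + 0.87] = -7.2*r^2 - 6.66*r + 0.29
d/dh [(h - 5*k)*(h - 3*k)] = 2*h - 8*k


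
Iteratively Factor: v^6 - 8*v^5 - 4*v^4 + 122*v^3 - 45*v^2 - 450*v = (v + 2)*(v^5 - 10*v^4 + 16*v^3 + 90*v^2 - 225*v) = (v - 3)*(v + 2)*(v^4 - 7*v^3 - 5*v^2 + 75*v) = v*(v - 3)*(v + 2)*(v^3 - 7*v^2 - 5*v + 75) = v*(v - 3)*(v + 2)*(v + 3)*(v^2 - 10*v + 25) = v*(v - 5)*(v - 3)*(v + 2)*(v + 3)*(v - 5)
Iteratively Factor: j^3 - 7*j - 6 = (j - 3)*(j^2 + 3*j + 2) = (j - 3)*(j + 1)*(j + 2)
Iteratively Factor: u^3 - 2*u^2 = (u)*(u^2 - 2*u) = u*(u - 2)*(u)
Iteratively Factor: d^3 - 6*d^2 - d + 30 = (d - 3)*(d^2 - 3*d - 10) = (d - 5)*(d - 3)*(d + 2)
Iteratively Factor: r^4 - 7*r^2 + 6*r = (r + 3)*(r^3 - 3*r^2 + 2*r) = r*(r + 3)*(r^2 - 3*r + 2) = r*(r - 1)*(r + 3)*(r - 2)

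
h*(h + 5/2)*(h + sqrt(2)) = h^3 + sqrt(2)*h^2 + 5*h^2/2 + 5*sqrt(2)*h/2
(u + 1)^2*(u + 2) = u^3 + 4*u^2 + 5*u + 2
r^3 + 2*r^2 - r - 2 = (r - 1)*(r + 1)*(r + 2)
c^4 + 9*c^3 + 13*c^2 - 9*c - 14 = (c - 1)*(c + 1)*(c + 2)*(c + 7)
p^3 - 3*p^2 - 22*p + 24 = (p - 6)*(p - 1)*(p + 4)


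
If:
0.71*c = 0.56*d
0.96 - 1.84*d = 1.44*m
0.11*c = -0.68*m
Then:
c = 0.46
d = 0.58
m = -0.07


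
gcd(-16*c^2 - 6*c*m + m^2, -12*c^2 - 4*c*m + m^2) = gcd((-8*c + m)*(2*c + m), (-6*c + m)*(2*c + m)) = 2*c + m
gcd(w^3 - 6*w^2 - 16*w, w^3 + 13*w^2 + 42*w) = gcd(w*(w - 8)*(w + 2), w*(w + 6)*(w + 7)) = w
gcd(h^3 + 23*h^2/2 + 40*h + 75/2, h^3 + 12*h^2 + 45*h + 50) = h^2 + 10*h + 25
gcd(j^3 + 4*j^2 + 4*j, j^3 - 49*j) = j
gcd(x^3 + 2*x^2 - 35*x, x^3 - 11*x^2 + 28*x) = x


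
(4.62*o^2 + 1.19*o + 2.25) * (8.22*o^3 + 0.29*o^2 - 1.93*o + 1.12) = 37.9764*o^5 + 11.1216*o^4 + 9.9235*o^3 + 3.5302*o^2 - 3.0097*o + 2.52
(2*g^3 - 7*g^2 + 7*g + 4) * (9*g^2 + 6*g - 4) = 18*g^5 - 51*g^4 + 13*g^3 + 106*g^2 - 4*g - 16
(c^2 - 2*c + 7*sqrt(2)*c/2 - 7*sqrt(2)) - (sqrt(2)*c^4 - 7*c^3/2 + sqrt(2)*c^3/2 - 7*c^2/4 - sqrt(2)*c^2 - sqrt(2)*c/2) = -sqrt(2)*c^4 - sqrt(2)*c^3/2 + 7*c^3/2 + sqrt(2)*c^2 + 11*c^2/4 - 2*c + 4*sqrt(2)*c - 7*sqrt(2)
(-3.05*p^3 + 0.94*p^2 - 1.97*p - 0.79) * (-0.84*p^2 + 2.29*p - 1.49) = 2.562*p^5 - 7.7741*p^4 + 8.3519*p^3 - 5.2483*p^2 + 1.1262*p + 1.1771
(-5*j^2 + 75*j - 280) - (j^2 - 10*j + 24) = -6*j^2 + 85*j - 304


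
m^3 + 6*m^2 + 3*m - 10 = (m - 1)*(m + 2)*(m + 5)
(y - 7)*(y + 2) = y^2 - 5*y - 14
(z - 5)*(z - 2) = z^2 - 7*z + 10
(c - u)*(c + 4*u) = c^2 + 3*c*u - 4*u^2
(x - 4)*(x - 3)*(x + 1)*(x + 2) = x^4 - 4*x^3 - 7*x^2 + 22*x + 24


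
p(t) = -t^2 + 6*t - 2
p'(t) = 6 - 2*t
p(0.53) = 0.90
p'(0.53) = 4.94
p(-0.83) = -7.67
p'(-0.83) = 7.66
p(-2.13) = -19.32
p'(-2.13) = 10.26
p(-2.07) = -18.70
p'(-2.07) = 10.14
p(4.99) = 3.04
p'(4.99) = -3.98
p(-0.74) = -6.99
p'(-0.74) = 7.48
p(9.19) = -31.32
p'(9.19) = -12.38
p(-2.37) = -21.84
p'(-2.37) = 10.74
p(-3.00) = -29.00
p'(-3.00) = 12.00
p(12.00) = -74.00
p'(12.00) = -18.00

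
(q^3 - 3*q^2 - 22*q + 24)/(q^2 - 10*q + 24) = (q^2 + 3*q - 4)/(q - 4)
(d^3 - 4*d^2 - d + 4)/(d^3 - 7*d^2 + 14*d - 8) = (d + 1)/(d - 2)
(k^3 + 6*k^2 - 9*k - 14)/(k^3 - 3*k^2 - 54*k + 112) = (k + 1)/(k - 8)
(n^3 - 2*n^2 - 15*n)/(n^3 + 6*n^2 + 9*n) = (n - 5)/(n + 3)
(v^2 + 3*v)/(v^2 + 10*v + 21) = v/(v + 7)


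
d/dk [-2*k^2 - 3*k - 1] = -4*k - 3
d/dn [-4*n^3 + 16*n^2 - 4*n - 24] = -12*n^2 + 32*n - 4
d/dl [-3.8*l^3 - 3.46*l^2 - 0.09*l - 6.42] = -11.4*l^2 - 6.92*l - 0.09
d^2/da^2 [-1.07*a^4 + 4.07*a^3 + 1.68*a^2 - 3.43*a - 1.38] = -12.84*a^2 + 24.42*a + 3.36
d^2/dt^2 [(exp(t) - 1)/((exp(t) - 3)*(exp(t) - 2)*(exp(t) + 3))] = (4*exp(6*t) - 15*exp(5*t) + 62*exp(4*t) - 250*exp(3*t) + 324*exp(2*t) - 63*exp(t) + 162)*exp(t)/(exp(9*t) - 6*exp(8*t) - 15*exp(7*t) + 154*exp(6*t) - 81*exp(5*t) - 1242*exp(4*t) + 2187*exp(3*t) + 2430*exp(2*t) - 8748*exp(t) + 5832)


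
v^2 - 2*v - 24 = (v - 6)*(v + 4)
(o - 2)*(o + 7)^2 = o^3 + 12*o^2 + 21*o - 98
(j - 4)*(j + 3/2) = j^2 - 5*j/2 - 6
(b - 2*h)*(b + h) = b^2 - b*h - 2*h^2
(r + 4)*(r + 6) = r^2 + 10*r + 24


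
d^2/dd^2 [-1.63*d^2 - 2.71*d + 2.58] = -3.26000000000000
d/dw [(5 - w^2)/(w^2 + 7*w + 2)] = 7*(-w^2 - 2*w - 5)/(w^4 + 14*w^3 + 53*w^2 + 28*w + 4)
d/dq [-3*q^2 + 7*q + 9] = 7 - 6*q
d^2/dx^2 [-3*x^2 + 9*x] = -6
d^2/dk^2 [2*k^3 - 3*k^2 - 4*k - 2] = 12*k - 6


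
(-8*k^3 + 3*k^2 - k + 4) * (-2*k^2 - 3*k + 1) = 16*k^5 + 18*k^4 - 15*k^3 - 2*k^2 - 13*k + 4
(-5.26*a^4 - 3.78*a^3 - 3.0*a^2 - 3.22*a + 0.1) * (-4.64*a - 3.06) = 24.4064*a^5 + 33.6348*a^4 + 25.4868*a^3 + 24.1208*a^2 + 9.3892*a - 0.306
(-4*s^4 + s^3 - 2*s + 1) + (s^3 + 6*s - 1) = -4*s^4 + 2*s^3 + 4*s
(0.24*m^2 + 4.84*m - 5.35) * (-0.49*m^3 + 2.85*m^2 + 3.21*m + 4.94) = -0.1176*m^5 - 1.6876*m^4 + 17.1859*m^3 + 1.4745*m^2 + 6.7361*m - 26.429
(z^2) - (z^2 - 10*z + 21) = 10*z - 21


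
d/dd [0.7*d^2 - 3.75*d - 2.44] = 1.4*d - 3.75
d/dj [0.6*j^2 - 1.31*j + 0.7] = 1.2*j - 1.31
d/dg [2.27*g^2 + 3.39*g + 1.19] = 4.54*g + 3.39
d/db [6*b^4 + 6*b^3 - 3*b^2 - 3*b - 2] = 24*b^3 + 18*b^2 - 6*b - 3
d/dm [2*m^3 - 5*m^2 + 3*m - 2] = 6*m^2 - 10*m + 3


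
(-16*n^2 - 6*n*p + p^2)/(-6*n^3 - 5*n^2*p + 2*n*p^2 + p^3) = (16*n^2 + 6*n*p - p^2)/(6*n^3 + 5*n^2*p - 2*n*p^2 - p^3)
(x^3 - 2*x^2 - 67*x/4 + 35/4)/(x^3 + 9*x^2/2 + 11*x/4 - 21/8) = 2*(x - 5)/(2*x + 3)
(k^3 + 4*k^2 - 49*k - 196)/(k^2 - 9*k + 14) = (k^2 + 11*k + 28)/(k - 2)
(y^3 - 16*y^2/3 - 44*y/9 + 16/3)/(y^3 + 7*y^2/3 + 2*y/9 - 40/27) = 3*(y - 6)/(3*y + 5)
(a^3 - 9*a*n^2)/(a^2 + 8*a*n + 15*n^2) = a*(a - 3*n)/(a + 5*n)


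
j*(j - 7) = j^2 - 7*j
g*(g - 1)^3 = g^4 - 3*g^3 + 3*g^2 - g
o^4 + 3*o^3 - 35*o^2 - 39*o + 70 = (o - 5)*(o - 1)*(o + 2)*(o + 7)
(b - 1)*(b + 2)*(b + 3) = b^3 + 4*b^2 + b - 6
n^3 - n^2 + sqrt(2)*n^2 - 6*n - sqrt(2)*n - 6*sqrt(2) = (n - 3)*(n + 2)*(n + sqrt(2))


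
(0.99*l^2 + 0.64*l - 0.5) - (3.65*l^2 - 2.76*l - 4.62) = -2.66*l^2 + 3.4*l + 4.12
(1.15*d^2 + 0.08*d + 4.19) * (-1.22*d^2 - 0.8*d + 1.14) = -1.403*d^4 - 1.0176*d^3 - 3.8648*d^2 - 3.2608*d + 4.7766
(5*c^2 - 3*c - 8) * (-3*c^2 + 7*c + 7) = -15*c^4 + 44*c^3 + 38*c^2 - 77*c - 56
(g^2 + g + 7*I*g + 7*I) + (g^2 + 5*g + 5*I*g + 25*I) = 2*g^2 + 6*g + 12*I*g + 32*I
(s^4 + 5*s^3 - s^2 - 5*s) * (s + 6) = s^5 + 11*s^4 + 29*s^3 - 11*s^2 - 30*s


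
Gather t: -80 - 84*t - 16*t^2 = -16*t^2 - 84*t - 80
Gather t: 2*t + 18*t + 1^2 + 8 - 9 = 20*t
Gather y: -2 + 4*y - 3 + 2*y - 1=6*y - 6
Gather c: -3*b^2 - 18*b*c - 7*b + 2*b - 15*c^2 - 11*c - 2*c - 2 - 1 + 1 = -3*b^2 - 5*b - 15*c^2 + c*(-18*b - 13) - 2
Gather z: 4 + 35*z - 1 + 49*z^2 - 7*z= 49*z^2 + 28*z + 3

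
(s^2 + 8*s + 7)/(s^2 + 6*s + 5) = (s + 7)/(s + 5)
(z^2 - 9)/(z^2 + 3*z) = (z - 3)/z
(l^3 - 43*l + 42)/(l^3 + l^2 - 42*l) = (l - 1)/l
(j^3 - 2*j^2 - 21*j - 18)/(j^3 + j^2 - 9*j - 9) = (j - 6)/(j - 3)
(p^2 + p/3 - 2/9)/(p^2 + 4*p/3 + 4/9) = (3*p - 1)/(3*p + 2)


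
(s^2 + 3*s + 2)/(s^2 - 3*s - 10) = (s + 1)/(s - 5)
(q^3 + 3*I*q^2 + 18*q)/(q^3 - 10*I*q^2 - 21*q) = (q + 6*I)/(q - 7*I)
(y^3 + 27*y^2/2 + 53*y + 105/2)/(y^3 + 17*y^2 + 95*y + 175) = (y + 3/2)/(y + 5)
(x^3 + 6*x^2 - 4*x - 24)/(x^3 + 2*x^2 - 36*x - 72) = (x - 2)/(x - 6)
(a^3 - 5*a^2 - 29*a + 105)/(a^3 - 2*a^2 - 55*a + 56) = (a^3 - 5*a^2 - 29*a + 105)/(a^3 - 2*a^2 - 55*a + 56)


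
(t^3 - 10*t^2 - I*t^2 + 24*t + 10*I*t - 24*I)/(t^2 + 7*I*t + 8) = (t^2 - 10*t + 24)/(t + 8*I)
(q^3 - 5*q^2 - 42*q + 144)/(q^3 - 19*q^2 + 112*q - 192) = (q + 6)/(q - 8)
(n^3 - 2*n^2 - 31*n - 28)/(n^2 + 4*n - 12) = (n^3 - 2*n^2 - 31*n - 28)/(n^2 + 4*n - 12)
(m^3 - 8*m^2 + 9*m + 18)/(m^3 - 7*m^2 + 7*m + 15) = (m - 6)/(m - 5)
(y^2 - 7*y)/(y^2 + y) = (y - 7)/(y + 1)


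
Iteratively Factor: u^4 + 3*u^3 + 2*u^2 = (u)*(u^3 + 3*u^2 + 2*u) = u^2*(u^2 + 3*u + 2) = u^2*(u + 1)*(u + 2)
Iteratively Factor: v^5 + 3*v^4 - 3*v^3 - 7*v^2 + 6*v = (v + 3)*(v^4 - 3*v^2 + 2*v) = v*(v + 3)*(v^3 - 3*v + 2) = v*(v + 2)*(v + 3)*(v^2 - 2*v + 1) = v*(v - 1)*(v + 2)*(v + 3)*(v - 1)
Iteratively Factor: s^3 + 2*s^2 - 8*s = (s + 4)*(s^2 - 2*s) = s*(s + 4)*(s - 2)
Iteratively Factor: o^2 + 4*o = (o)*(o + 4)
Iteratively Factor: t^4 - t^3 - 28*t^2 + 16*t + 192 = (t - 4)*(t^3 + 3*t^2 - 16*t - 48) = (t - 4)^2*(t^2 + 7*t + 12) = (t - 4)^2*(t + 3)*(t + 4)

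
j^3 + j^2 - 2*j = j*(j - 1)*(j + 2)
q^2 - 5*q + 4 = (q - 4)*(q - 1)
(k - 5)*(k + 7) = k^2 + 2*k - 35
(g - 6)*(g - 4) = g^2 - 10*g + 24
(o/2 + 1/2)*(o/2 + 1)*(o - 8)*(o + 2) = o^4/4 - 3*o^3/4 - 8*o^2 - 15*o - 8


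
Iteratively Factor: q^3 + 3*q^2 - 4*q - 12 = (q + 3)*(q^2 - 4) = (q - 2)*(q + 3)*(q + 2)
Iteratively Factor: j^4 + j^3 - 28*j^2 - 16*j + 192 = (j - 3)*(j^3 + 4*j^2 - 16*j - 64) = (j - 3)*(j + 4)*(j^2 - 16) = (j - 4)*(j - 3)*(j + 4)*(j + 4)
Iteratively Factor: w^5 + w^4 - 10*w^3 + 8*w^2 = (w)*(w^4 + w^3 - 10*w^2 + 8*w) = w^2*(w^3 + w^2 - 10*w + 8) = w^2*(w - 1)*(w^2 + 2*w - 8) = w^2*(w - 2)*(w - 1)*(w + 4)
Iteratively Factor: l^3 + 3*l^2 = (l)*(l^2 + 3*l) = l*(l + 3)*(l)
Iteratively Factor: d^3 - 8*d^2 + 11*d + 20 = (d - 5)*(d^2 - 3*d - 4) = (d - 5)*(d - 4)*(d + 1)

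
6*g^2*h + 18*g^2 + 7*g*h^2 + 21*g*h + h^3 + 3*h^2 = (g + h)*(6*g + h)*(h + 3)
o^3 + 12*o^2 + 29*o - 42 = (o - 1)*(o + 6)*(o + 7)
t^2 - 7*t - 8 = (t - 8)*(t + 1)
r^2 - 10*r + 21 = (r - 7)*(r - 3)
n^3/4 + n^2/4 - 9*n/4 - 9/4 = (n/4 + 1/4)*(n - 3)*(n + 3)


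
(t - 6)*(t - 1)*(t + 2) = t^3 - 5*t^2 - 8*t + 12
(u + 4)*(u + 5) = u^2 + 9*u + 20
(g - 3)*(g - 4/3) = g^2 - 13*g/3 + 4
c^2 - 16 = (c - 4)*(c + 4)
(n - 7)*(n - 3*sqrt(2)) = n^2 - 7*n - 3*sqrt(2)*n + 21*sqrt(2)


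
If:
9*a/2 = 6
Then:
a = 4/3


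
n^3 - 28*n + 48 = (n - 4)*(n - 2)*(n + 6)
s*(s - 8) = s^2 - 8*s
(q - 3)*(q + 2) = q^2 - q - 6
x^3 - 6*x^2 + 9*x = x*(x - 3)^2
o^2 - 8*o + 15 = (o - 5)*(o - 3)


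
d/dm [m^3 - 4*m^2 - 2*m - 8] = 3*m^2 - 8*m - 2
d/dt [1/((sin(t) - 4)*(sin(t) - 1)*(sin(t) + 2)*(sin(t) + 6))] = (-4*sin(t)^3 - 9*sin(t)^2 + 48*sin(t) + 28)*cos(t)/((sin(t) - 4)^2*(sin(t) - 1)^2*(sin(t) + 2)^2*(sin(t) + 6)^2)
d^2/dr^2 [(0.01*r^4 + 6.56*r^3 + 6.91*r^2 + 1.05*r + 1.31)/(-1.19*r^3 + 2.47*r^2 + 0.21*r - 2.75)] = (5.55111512312578e-17*r^8 - 58.2611340000001*r^6 - 18.592266*r^5 + 243.911748*r^4 + 282.41734*r^3 - 264.54951*r^2 - 318.807882*r - 123.638392)/(1.685159*r^9 - 10.493301*r^8 + 20.88807*r^7 + 0.317119999999997*r^6 - 52.18458*r^5 + 45.882294*r^4 + 35.547414*r^3 - 55.6743*r^2 - 4.764375*r + 20.796875)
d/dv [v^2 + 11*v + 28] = 2*v + 11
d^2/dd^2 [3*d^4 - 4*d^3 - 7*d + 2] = 12*d*(3*d - 2)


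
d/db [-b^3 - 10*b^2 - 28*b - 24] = -3*b^2 - 20*b - 28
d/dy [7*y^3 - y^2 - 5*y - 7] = 21*y^2 - 2*y - 5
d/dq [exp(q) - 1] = exp(q)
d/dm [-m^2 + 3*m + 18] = 3 - 2*m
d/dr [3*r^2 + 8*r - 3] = 6*r + 8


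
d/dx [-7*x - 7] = -7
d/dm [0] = 0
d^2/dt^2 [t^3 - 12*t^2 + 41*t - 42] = 6*t - 24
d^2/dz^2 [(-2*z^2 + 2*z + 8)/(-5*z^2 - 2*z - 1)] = 28*(-5*z^3 - 45*z^2 - 15*z + 1)/(125*z^6 + 150*z^5 + 135*z^4 + 68*z^3 + 27*z^2 + 6*z + 1)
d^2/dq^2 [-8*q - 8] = 0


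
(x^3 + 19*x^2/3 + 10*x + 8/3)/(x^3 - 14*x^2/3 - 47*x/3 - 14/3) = (x + 4)/(x - 7)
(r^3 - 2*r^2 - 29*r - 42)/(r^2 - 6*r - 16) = (r^2 - 4*r - 21)/(r - 8)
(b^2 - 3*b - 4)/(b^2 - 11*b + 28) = (b + 1)/(b - 7)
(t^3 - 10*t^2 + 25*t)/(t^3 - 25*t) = (t - 5)/(t + 5)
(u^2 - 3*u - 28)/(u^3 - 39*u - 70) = (u + 4)/(u^2 + 7*u + 10)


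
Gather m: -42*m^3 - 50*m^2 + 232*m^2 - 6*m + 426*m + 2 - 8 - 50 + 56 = -42*m^3 + 182*m^2 + 420*m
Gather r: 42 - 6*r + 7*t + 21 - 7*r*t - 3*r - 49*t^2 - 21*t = r*(-7*t - 9) - 49*t^2 - 14*t + 63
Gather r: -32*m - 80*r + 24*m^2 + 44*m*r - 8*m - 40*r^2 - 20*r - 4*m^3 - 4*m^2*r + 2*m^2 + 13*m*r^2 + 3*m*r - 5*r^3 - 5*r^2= -4*m^3 + 26*m^2 - 40*m - 5*r^3 + r^2*(13*m - 45) + r*(-4*m^2 + 47*m - 100)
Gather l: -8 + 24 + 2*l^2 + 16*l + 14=2*l^2 + 16*l + 30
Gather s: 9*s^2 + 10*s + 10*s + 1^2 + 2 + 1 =9*s^2 + 20*s + 4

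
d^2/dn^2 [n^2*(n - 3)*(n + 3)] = 12*n^2 - 18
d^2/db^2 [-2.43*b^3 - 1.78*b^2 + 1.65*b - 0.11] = -14.58*b - 3.56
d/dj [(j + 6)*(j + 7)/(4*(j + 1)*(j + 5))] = (-7*j^2 - 74*j - 187)/(4*(j^4 + 12*j^3 + 46*j^2 + 60*j + 25))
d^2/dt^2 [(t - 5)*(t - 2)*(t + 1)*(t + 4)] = 12*t^2 - 12*t - 42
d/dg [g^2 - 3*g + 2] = 2*g - 3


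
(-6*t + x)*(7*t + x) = -42*t^2 + t*x + x^2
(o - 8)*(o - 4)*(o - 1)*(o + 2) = o^4 - 11*o^3 + 18*o^2 + 56*o - 64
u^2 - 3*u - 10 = (u - 5)*(u + 2)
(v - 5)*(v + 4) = v^2 - v - 20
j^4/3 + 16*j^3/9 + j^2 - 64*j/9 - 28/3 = (j/3 + 1)*(j - 2)*(j + 2)*(j + 7/3)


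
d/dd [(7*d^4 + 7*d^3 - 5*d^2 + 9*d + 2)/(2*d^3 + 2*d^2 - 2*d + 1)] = (14*d^6 + 28*d^5 - 18*d^4 - 36*d^3 + d^2 - 18*d + 13)/(4*d^6 + 8*d^5 - 4*d^4 - 4*d^3 + 8*d^2 - 4*d + 1)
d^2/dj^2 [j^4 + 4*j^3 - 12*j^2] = 12*j^2 + 24*j - 24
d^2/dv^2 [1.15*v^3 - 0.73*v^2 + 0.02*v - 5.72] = 6.9*v - 1.46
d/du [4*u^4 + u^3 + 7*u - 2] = 16*u^3 + 3*u^2 + 7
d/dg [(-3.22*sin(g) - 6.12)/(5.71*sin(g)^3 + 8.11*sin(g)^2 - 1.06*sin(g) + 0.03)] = (36.7724*sin(g)^3 + 130.9498*sin(g)^2 + 99.2664*sin(g) - 6.5838)*cos(g)/(32.6041*sin(g)^6 + 92.6162*sin(g)^5 + 53.6669*sin(g)^4 - 16.8506*sin(g)^3 + 1.6102*sin(g)^2 - 0.0636*sin(g) + 0.0009)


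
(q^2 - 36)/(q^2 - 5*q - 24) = (36 - q^2)/(-q^2 + 5*q + 24)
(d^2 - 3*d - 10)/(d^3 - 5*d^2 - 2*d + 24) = (d - 5)/(d^2 - 7*d + 12)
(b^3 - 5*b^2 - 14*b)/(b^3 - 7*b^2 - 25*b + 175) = b*(b + 2)/(b^2 - 25)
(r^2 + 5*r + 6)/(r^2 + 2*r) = (r + 3)/r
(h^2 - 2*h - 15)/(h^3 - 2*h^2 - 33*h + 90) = (h + 3)/(h^2 + 3*h - 18)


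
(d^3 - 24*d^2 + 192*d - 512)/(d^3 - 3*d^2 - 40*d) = (d^2 - 16*d + 64)/(d*(d + 5))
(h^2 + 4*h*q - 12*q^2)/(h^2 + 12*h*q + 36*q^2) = (h - 2*q)/(h + 6*q)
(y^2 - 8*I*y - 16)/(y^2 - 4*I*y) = (y - 4*I)/y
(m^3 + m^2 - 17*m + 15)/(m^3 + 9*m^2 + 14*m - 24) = (m^2 + 2*m - 15)/(m^2 + 10*m + 24)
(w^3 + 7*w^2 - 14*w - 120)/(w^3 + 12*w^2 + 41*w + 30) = (w - 4)/(w + 1)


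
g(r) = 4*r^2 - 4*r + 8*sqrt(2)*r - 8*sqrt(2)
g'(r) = 8*r - 4 + 8*sqrt(2)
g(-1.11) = -14.50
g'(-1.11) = -1.57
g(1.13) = 2.06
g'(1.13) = 16.35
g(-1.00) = -14.63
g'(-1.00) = -0.69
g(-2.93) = 1.60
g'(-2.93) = -16.13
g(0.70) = -4.23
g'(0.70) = 12.91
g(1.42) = 7.14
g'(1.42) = 18.67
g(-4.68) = 42.07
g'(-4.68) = -30.13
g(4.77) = 114.58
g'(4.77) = 45.47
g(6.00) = 176.57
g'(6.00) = 55.31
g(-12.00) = 476.92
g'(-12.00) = -88.69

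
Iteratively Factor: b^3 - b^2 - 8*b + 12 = (b - 2)*(b^2 + b - 6) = (b - 2)^2*(b + 3)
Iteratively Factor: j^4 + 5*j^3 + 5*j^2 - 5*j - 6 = (j - 1)*(j^3 + 6*j^2 + 11*j + 6) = (j - 1)*(j + 1)*(j^2 + 5*j + 6) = (j - 1)*(j + 1)*(j + 3)*(j + 2)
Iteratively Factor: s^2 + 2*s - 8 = (s - 2)*(s + 4)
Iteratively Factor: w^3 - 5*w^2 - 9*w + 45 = (w - 5)*(w^2 - 9) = (w - 5)*(w + 3)*(w - 3)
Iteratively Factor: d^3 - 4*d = (d)*(d^2 - 4) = d*(d + 2)*(d - 2)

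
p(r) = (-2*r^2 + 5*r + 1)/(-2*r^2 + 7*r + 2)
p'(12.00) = -0.02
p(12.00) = 1.12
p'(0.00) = 0.75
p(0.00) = 0.50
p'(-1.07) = 0.04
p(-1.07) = 0.85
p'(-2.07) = -0.01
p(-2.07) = 0.85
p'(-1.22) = 0.02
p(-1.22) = 0.85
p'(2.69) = -0.91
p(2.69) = -0.00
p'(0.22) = 0.16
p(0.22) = 0.58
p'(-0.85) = 0.12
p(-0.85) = 0.87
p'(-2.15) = -0.01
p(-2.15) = 0.85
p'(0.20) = 0.19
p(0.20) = 0.58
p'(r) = (5 - 4*r)/(-2*r^2 + 7*r + 2) + (4*r - 7)*(-2*r^2 + 5*r + 1)/(-2*r^2 + 7*r + 2)^2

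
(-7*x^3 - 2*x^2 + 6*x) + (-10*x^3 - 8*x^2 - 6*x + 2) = -17*x^3 - 10*x^2 + 2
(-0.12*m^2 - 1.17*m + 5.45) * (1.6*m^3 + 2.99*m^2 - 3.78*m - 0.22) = -0.192*m^5 - 2.2308*m^4 + 5.6753*m^3 + 20.7445*m^2 - 20.3436*m - 1.199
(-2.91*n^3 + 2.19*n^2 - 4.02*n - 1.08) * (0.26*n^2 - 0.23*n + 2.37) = -0.7566*n^5 + 1.2387*n^4 - 8.4456*n^3 + 5.8341*n^2 - 9.279*n - 2.5596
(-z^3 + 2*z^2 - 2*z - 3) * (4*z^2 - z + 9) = -4*z^5 + 9*z^4 - 19*z^3 + 8*z^2 - 15*z - 27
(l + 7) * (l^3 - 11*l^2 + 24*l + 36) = l^4 - 4*l^3 - 53*l^2 + 204*l + 252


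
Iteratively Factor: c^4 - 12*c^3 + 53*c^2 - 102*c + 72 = (c - 3)*(c^3 - 9*c^2 + 26*c - 24) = (c - 3)^2*(c^2 - 6*c + 8) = (c - 3)^2*(c - 2)*(c - 4)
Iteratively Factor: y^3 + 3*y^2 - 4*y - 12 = (y + 3)*(y^2 - 4) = (y - 2)*(y + 3)*(y + 2)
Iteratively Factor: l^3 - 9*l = (l + 3)*(l^2 - 3*l) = (l - 3)*(l + 3)*(l)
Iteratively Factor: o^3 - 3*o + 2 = (o + 2)*(o^2 - 2*o + 1) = (o - 1)*(o + 2)*(o - 1)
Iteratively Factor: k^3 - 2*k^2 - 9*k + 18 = (k - 3)*(k^2 + k - 6) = (k - 3)*(k - 2)*(k + 3)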